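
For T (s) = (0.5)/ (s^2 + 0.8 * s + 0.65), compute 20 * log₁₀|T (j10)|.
Substitute s = j*10: T(j10) = -0.00500029 - 0.00040264j.
|T(j10)| = sqrt(Re² + Im²) = 0.005016.
20*log₁₀(0.005016) = -45.99 dB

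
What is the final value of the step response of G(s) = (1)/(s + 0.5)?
FVT: lim_{t→∞} y(t) = lim_{s→0} s*Y(s) where Y(s) = G(s)/s.
= lim_{s→0} G(s) = G(0) = num(0)/den(0) = 1/0.5 = 2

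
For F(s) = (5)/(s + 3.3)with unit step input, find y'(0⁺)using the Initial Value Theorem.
IVT: y'(0⁺) = lim_{s→∞} s²·Y(s) = lim_{s→∞} s·F(s).
deg(num) = 0, deg(den) = 1, relative degree = 1, so s·F(s) → (leading num)/(leading den) = 5/1 = 5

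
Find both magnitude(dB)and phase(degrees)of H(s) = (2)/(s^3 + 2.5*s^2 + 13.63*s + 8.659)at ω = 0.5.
Substitute s = j*0.5: H(j0.5) = 0.147007 - 0.122414j.
|H| = 20*log₁₀(sqrt(Re²+Im²)) = -14.37 dB.
∠H = atan2(Im, Re) = -39.78°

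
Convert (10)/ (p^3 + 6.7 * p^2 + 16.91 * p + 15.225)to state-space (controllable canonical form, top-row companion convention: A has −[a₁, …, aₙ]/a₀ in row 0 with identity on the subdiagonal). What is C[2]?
Reachable canonical form: C = numerator coefficients (right-aligned, zero-padded to length n).
num = 10, C = [[0, 0, 10]].
C[2] = 10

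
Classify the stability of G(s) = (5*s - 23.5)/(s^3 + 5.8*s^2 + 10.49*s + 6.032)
Denominator: s^3 + 5.8*s^2 + 10.49*s + 6.032 = (s + 1.6)(s + 1.3)(s + 2.9). Poles: -1.3, -1.6, -2.9. Stable (all poles in LHP)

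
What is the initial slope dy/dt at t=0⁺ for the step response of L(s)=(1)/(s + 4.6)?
IVT: y'(0⁺) = lim_{s→∞} s²·Y(s) = lim_{s→∞} s·L(s).
deg(num) = 0, deg(den) = 1, relative degree = 1, so s·L(s) → (leading num)/(leading den) = 1/1 = 1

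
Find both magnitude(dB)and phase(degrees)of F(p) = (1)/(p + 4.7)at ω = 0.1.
Substitute p = j*0.1: F(j0.1) = 0.21267 - 0.00452489j.
|F| = 20*log₁₀(sqrt(Re²+Im²)) = -13.44 dB.
∠F = atan2(Im, Re) = -1.22°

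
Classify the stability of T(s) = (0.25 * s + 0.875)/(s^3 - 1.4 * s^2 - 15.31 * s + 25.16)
Denominator: s^3 - 1.4*s^2 - 15.31*s + 25.16 = (s - 1.7)(s - 3.7)(s + 4). Poles: -4, 1.7, 3.7. Unstable (2 pole(s) in RHP)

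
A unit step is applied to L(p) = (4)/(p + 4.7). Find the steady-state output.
FVT: lim_{t→∞} y(t) = lim_{p→0} p*Y(p) where Y(p) = L(p)/p.
= lim_{p→0} L(p) = L(0) = num(0)/den(0) = 4/4.7 = 0.8511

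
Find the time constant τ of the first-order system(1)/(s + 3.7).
First-order system: τ = -1/pole. Pole = -3.7. τ = -1/(-3.7) = 0.2703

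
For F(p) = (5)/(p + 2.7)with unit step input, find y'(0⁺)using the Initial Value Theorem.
IVT: y'(0⁺) = lim_{p→∞} p²·Y(p) = lim_{p→∞} p·F(p).
deg(num) = 0, deg(den) = 1, relative degree = 1, so p·F(p) → (leading num)/(leading den) = 5/1 = 5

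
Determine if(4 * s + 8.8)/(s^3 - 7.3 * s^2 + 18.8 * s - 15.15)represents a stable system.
Denominator: s^3 - 7.3*s^2 + 18.8*s - 15.15 = (s - 1.5)(s^2 - 5.8*s + 10.1). Poles: 1.5, 2.9 + 1.3j, 2.9 - 1.3j. All Re(p)<0: No (unstable)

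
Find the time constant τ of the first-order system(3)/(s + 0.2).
First-order system: τ = -1/pole. Pole = -0.2. τ = -1/(-0.2) = 5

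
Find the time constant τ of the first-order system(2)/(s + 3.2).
First-order system: τ = -1/pole. Pole = -3.2. τ = -1/(-3.2) = 0.3125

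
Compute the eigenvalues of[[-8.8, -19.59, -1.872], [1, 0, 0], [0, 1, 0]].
Eigenvalues solve det(λI - A) = 0.
Characteristic polynomial: λ^3 + 8.8*λ^2 + 19.59*λ + 1.872 = 0.
Factor: (λ + 0.1)(λ + 3.9)(λ + 4.8) = 0.
Roots: -0.1, -3.9, -4.8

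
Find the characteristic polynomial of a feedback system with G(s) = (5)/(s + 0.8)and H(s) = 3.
Characteristic poly = G_den * H_den + G_num * H_num = (s + 0.8) + (15) = s + 15.8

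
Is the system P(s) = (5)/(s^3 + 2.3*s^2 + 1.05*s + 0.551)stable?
Denominator: s^3 + 2.3*s^2 + 1.05*s + 0.551 = (s + 1.9)(s^2 + 0.4*s + 0.29). Poles: -0.2 + 0.5j, -0.2 - 0.5j, -1.9. All Re(p)<0: Yes (stable)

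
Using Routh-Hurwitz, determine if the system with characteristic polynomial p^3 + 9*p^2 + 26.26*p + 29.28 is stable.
Routh array:
p^3: [1, 26.26]; p^2: [9, 29.28]; p^1: [23.0067]; p^0: [29.28]
First column: [1, 9, 23.0067, 29.28]. Sign changes = 0.
Yes, stable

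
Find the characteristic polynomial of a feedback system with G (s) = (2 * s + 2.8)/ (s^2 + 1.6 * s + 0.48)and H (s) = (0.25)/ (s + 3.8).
Characteristic poly = G_den * H_den + G_num * H_num = (s^3 + 5.4*s^2 + 6.56*s + 1.824) + (0.5*s + 0.7) = s^3 + 5.4*s^2 + 7.06*s + 2.524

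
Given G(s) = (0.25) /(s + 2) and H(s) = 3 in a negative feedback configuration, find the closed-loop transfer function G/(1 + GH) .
Closed-loop T = G/(1+GH).
Numerator: G_num * H_den = 0.25.
Denominator: G_den * H_den + G_num * H_num = (s + 2) + (0.75) = s + 2.75.
T(s) = (0.25)/(s + 2.75)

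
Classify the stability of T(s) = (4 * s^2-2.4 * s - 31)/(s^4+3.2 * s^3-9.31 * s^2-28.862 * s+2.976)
Denominator: s^4 + 3.2*s^3 - 9.31*s^2 - 28.862*s + 2.976 = (s - 3)(s + 3.2)(s + 3.1)(s - 0.1). Poles: -3.1, -3.2, 0.1, 3. Unstable (2 pole(s) in RHP)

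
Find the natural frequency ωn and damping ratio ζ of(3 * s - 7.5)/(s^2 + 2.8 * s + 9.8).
Underdamped: complex pole -1.4 + 2.8j. ωn = |pole| = 3.13, ζ = -Re(pole)/ωn = 0.4472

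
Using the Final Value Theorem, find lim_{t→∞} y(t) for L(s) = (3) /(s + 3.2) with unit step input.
FVT: lim_{t→∞} y(t) = lim_{s→0} s*Y(s) where Y(s) = L(s)/s.
= lim_{s→0} L(s) = L(0) = num(0)/den(0) = 3/3.2 = 0.9375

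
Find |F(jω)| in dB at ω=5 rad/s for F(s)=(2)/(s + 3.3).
Substitute s = j*5: F(j5) = 0.183895 - 0.278629j.
|F(j5)| = sqrt(Re² + Im²) = 0.3338.
20*log₁₀(0.3338) = -9.53 dB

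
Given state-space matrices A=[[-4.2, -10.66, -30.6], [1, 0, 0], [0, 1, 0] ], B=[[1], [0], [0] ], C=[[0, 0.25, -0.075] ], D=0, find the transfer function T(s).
T(s) = C(sI - A)⁻¹B + D.
Characteristic polynomial det(sI - A) = s^3 + 4.2*s^2 + 10.66*s + 30.6.
Numerator from C·adj(sI-A)·B + D·det(sI-A) = 0.25*s - 0.075.
T(s) = (0.25*s - 0.075)/(s^3 + 4.2*s^2 + 10.66*s + 30.6)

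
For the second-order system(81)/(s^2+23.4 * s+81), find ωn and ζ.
Standard form: ωn²/(s²+2ζωn·s+ωn²).
const=81=ωn² → ωn=9, s coeff=23.4=2ζωn → ζ=1.3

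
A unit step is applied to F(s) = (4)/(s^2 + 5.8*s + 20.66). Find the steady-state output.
FVT: lim_{t→∞} y(t) = lim_{s→0} s*Y(s) where Y(s) = F(s)/s.
= lim_{s→0} F(s) = F(0) = num(0)/den(0) = 4/20.66 = 0.1936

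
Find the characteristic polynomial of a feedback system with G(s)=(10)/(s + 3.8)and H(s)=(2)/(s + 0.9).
Characteristic poly = G_den * H_den + G_num * H_num = (s^2 + 4.7*s + 3.42) + (20) = s^2 + 4.7*s + 23.42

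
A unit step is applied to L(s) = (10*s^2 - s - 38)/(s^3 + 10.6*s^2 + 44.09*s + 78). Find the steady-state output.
FVT: lim_{t→∞} y(t) = lim_{s→0} s*Y(s) where Y(s) = L(s)/s.
= lim_{s→0} L(s) = L(0) = num(0)/den(0) = -38/78 = -0.4872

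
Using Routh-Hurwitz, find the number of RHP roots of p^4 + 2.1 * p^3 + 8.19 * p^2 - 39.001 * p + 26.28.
Routh array:
p^4: [1, 8.19, 26.28]; p^3: [2.1, -39.001]; p^2: [26.7619, 26.28]; p^1: [-41.0632]; p^0: [26.28]
First column: [1, 2.1, 26.7619, -41.0632, 26.28]. Sign changes = RHP roots = 2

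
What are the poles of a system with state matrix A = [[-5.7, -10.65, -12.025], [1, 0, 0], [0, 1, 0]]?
Eigenvalues solve det(λI - A) = 0.
Characteristic polynomial: λ^3 + 5.7*λ^2 + 10.65*λ + 12.025 = 0.
Factor: (λ + 3.7)(λ^2 + 2*λ + 3.25) = 0.
Roots: -1 + 1.5j, -1 - 1.5j, -3.7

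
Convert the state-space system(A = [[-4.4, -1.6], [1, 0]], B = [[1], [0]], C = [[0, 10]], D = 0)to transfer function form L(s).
L(s) = C(sI - A)⁻¹B + D.
Characteristic polynomial det(sI - A) = s^2 + 4.4*s + 1.6.
Numerator from C·adj(sI-A)·B + D·det(sI-A) = 10.
L(s) = (10)/(s^2 + 4.4*s + 1.6)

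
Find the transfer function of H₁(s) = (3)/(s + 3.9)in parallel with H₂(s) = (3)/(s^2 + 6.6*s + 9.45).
Parallel: H = H₁ + H₂ = (n₁·d₂ + n₂·d₁)/(d₁·d₂).
n₁·d₂ = 3*s^2 + 19.8*s + 28.35. n₂·d₁ = 3*s + 11.7. Sum = 3*s^2 + 22.8*s + 40.05. d₁·d₂ = s^3 + 10.5*s^2 + 35.19*s + 36.855.
H(s) = (3*s^2 + 22.8*s + 40.05)/(s^3 + 10.5*s^2 + 35.19*s + 36.855)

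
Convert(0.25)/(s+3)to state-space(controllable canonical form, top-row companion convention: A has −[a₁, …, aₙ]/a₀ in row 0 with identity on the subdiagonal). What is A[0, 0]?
Reachable canonical form for den = s + 3: top row of A = -[a₁,a₂,...,aₙ]/a₀, ones on the subdiagonal, zeros elsewhere.
A = [[-3]].
A[0,0] = -3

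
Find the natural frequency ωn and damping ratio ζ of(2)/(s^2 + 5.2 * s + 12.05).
Underdamped: complex pole -2.6 + 2.3j. ωn = |pole| = 3.471, ζ = -Re(pole)/ωn = 0.749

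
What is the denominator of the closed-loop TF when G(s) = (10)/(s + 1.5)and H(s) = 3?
Characteristic poly = G_den * H_den + G_num * H_num = (s + 1.5) + (30) = s + 31.5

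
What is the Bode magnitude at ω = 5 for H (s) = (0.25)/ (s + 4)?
Substitute s = j*5: H(j5) = 0.0243902 - 0.0304878j.
|H(j5)| = sqrt(Re² + Im²) = 0.03904.
20*log₁₀(0.03904) = -28.17 dB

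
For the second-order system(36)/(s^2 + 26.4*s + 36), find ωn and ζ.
Standard form: ωn²/(s²+2ζωn·s+ωn²).
const=36=ωn² → ωn=6, s coeff=26.4=2ζωn → ζ=2.2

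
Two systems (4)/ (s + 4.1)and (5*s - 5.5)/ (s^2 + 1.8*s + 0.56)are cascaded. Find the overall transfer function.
Series: H = H₁ · H₂ = (n₁·n₂)/(d₁·d₂).
Num: n₁·n₂ = 20*s - 22. Den: d₁·d₂ = s^3 + 5.9*s^2 + 7.94*s + 2.296.
H(s) = (20*s - 22)/(s^3 + 5.9*s^2 + 7.94*s + 2.296)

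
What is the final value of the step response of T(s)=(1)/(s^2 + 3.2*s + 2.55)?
FVT: lim_{t→∞} y(t) = lim_{s→0} s*Y(s) where Y(s) = T(s)/s.
= lim_{s→0} T(s) = T(0) = num(0)/den(0) = 1/2.55 = 0.3922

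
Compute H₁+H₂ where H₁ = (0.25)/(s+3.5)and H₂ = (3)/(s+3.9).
Parallel: H = H₁ + H₂ = (n₁·d₂ + n₂·d₁)/(d₁·d₂).
n₁·d₂ = 0.25*s + 0.975. n₂·d₁ = 3*s + 10.5. Sum = 3.25*s + 11.475. d₁·d₂ = s^2 + 7.4*s + 13.65.
H(s) = (3.25*s + 11.475)/(s^2 + 7.4*s + 13.65)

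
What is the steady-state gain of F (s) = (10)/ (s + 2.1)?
DC gain = F(0) = num(0)/den(0) = 10/2.1 = 4.762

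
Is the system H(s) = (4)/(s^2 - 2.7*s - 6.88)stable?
Denominator: s^2 - 2.7*s - 6.88 = (s - 4.3)(s + 1.6). Poles: -1.6, 4.3. All Re(p)<0: No (unstable)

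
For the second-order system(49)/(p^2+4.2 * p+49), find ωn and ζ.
Standard form: ωn²/(p²+2ζωn·p+ωn²).
const=49=ωn² → ωn=7, p coeff=4.2=2ζωn → ζ=0.3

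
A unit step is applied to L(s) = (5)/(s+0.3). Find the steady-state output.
FVT: lim_{t→∞} y(t) = lim_{s→0} s*Y(s) where Y(s) = L(s)/s.
= lim_{s→0} L(s) = L(0) = num(0)/den(0) = 5/0.3 = 16.67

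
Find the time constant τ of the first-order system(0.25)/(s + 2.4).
First-order system: τ = -1/pole. Pole = -2.4. τ = -1/(-2.4) = 0.4167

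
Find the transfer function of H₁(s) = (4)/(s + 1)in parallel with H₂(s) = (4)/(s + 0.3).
Parallel: H = H₁ + H₂ = (n₁·d₂ + n₂·d₁)/(d₁·d₂).
n₁·d₂ = 4*s + 1.2. n₂·d₁ = 4*s + 4. Sum = 8*s + 5.2. d₁·d₂ = s^2 + 1.3*s + 0.3.
H(s) = (8*s + 5.2)/(s^2 + 1.3*s + 0.3)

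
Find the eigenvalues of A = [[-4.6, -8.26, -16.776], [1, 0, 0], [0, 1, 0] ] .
Eigenvalues solve det(λI - A) = 0.
Characteristic polynomial: λ^3 + 4.6*λ^2 + 8.26*λ + 16.776 = 0.
Factor: (λ + 3.6)(λ^2 + λ + 4.66) = 0.
Roots: -0.5 + 2.1j, -0.5 - 2.1j, -3.6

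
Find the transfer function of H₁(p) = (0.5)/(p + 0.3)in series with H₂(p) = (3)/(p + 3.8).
Series: H = H₁ · H₂ = (n₁·n₂)/(d₁·d₂).
Num: n₁·n₂ = 1.5. Den: d₁·d₂ = p^2 + 4.1*p + 1.14.
H(p) = (1.5)/(p^2 + 4.1*p + 1.14)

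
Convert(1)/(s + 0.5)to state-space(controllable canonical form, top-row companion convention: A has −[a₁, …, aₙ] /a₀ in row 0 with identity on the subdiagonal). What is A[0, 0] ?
Reachable canonical form for den = s + 0.5: top row of A = -[a₁,a₂,...,aₙ]/a₀, ones on the subdiagonal, zeros elsewhere.
A = [[-0.5]].
A[0,0] = -0.5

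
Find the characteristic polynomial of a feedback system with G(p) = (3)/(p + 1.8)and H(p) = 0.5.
Characteristic poly = G_den * H_den + G_num * H_num = (p + 1.8) + (1.5) = p + 3.3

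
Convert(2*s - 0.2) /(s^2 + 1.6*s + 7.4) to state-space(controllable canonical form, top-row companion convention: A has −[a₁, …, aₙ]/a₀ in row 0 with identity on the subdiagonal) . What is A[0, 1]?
Reachable canonical form for den = s^2 + 1.6*s + 7.4: top row of A = -[a₁,a₂,...,aₙ]/a₀, ones on the subdiagonal, zeros elsewhere.
A = [[-1.6, -7.4], [1, 0]].
A[0,1] = -7.4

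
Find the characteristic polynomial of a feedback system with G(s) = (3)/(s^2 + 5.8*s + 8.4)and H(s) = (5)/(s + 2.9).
Characteristic poly = G_den * H_den + G_num * H_num = (s^3 + 8.7*s^2 + 25.22*s + 24.36) + (15) = s^3 + 8.7*s^2 + 25.22*s + 39.36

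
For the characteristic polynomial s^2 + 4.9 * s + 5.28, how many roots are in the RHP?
s^2 + 4.9*s + 5.28 = (s + 3.3)(s + 1.6). Poles: -1.6, -3.3. RHP poles (Re>0): 0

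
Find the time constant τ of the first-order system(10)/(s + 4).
First-order system: τ = -1/pole. Pole = -4. τ = -1/(-4) = 0.25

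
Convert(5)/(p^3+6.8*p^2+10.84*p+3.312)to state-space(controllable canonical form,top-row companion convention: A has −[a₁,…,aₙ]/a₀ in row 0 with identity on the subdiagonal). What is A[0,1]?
Reachable canonical form for den = p^3 + 6.8*p^2 + 10.84*p + 3.312: top row of A = -[a₁,a₂,...,aₙ]/a₀, ones on the subdiagonal, zeros elsewhere.
A = [[-6.8, -10.84, -3.312], [1, 0, 0], [0, 1, 0]].
A[0,1] = -10.84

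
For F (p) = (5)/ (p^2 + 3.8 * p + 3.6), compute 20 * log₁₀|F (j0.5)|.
Substitute p = j*0.5: F(j0.5) = 1.12928 - 0.640485j.
|F(j0.5)| = sqrt(Re² + Im²) = 1.298.
20*log₁₀(1.298) = 2.27 dB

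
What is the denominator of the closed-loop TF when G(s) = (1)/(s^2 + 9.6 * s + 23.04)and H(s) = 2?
Characteristic poly = G_den * H_den + G_num * H_num = (s^2 + 9.6*s + 23.04) + (2) = s^2 + 9.6*s + 25.04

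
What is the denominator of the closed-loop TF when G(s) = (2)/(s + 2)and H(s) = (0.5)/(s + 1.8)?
Characteristic poly = G_den * H_den + G_num * H_num = (s^2 + 3.8*s + 3.6) + (1) = s^2 + 3.8*s + 4.6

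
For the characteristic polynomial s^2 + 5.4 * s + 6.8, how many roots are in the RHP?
s^2 + 5.4*s + 6.8 = (s + 2)(s + 3.4). Poles: -2, -3.4. RHP poles (Re>0): 0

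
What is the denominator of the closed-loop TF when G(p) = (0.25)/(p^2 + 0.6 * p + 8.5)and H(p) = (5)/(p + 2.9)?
Characteristic poly = G_den * H_den + G_num * H_num = (p^3 + 3.5*p^2 + 10.24*p + 24.65) + (1.25) = p^3 + 3.5*p^2 + 10.24*p + 25.9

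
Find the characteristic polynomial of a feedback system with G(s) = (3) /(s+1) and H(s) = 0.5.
Characteristic poly = G_den * H_den + G_num * H_num = (s + 1) + (1.5) = s + 2.5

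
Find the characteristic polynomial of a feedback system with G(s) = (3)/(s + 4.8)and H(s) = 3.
Characteristic poly = G_den * H_den + G_num * H_num = (s + 4.8) + (9) = s + 13.8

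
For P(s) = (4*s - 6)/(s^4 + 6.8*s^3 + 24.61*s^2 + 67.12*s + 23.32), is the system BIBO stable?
Denominator: s^4 + 6.8*s^3 + 24.61*s^2 + 67.12*s + 23.32 = (s + 0.4)(s + 4.4)(s^2 + 2*s + 13.25). Poles: -0.4, -1 + 3.5j, -1 - 3.5j, -4.4. All Re(p)<0: Yes (stable)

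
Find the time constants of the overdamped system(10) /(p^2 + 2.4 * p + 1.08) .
Overdamped: real poles at -1.8, -0.6. τ = -1/pole → τ₁ = 0.5556, τ₂ = 1.667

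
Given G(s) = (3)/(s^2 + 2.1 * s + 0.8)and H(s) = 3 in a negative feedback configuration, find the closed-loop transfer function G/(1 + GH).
Closed-loop T = G/(1+GH).
Numerator: G_num * H_den = 3.
Denominator: G_den * H_den + G_num * H_num = (s^2 + 2.1*s + 0.8) + (9) = s^2 + 2.1*s + 9.8.
T(s) = (3)/(s^2 + 2.1*s + 9.8)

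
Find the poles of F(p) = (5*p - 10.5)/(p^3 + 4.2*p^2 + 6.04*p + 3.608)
Set denominator = 0: p^3 + 4.2*p^2 + 6.04*p + 3.608 = (p + 2.2)(p^2 + 2*p + 1.64) = 0 → Poles: -1 + 0.8j, -1 - 0.8j, -2.2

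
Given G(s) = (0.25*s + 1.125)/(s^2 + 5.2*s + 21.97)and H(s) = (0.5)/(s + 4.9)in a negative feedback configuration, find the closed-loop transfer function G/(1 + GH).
Closed-loop T = G/(1+GH).
Numerator: G_num * H_den = 0.25*s^2 + 2.35*s + 5.5125.
Denominator: G_den * H_den + G_num * H_num = (s^3 + 10.1*s^2 + 47.45*s + 107.653) + (0.125*s + 0.5625) = s^3 + 10.1*s^2 + 47.575*s + 108.2155.
T(s) = (0.25*s^2 + 2.35*s + 5.5125)/(s^3 + 10.1*s^2 + 47.575*s + 108.2155)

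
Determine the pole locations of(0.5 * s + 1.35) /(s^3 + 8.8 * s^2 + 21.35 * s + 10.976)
Set denominator = 0: s^3 + 8.8*s^2 + 21.35*s + 10.976 = (s + 0.7)(s + 4.9)(s + 3.2) = 0 → Poles: -0.7, -3.2, -4.9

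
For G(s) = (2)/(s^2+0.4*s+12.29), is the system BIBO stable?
Denominator: s^2 + 0.4*s + 12.29. Poles: -0.2 + 3.5j, -0.2 - 3.5j. All Re(p)<0: Yes (stable)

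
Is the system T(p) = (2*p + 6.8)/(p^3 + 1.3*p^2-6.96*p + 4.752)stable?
Denominator: p^3 + 1.3*p^2 - 6.96*p + 4.752 = (p - 1.1)(p - 1.2)(p + 3.6). Poles: -3.6, 1.1, 1.2. All Re(p)<0: No (unstable)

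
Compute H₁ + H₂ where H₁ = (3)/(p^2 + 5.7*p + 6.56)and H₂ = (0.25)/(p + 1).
Parallel: H = H₁ + H₂ = (n₁·d₂ + n₂·d₁)/(d₁·d₂).
n₁·d₂ = 3*p + 3. n₂·d₁ = 0.25*p^2 + 1.425*p + 1.64. Sum = 0.25*p^2 + 4.425*p + 4.64. d₁·d₂ = p^3 + 6.7*p^2 + 12.26*p + 6.56.
H(p) = (0.25*p^2 + 4.425*p + 4.64)/(p^3 + 6.7*p^2 + 12.26*p + 6.56)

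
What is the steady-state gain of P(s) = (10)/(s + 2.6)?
DC gain = P(0) = num(0)/den(0) = 10/2.6 = 3.846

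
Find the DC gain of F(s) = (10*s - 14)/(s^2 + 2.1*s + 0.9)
DC gain = F(0) = num(0)/den(0) = -14/0.9 = -15.56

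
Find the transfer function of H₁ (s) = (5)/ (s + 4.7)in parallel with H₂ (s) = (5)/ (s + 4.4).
Parallel: H = H₁ + H₂ = (n₁·d₂ + n₂·d₁)/(d₁·d₂).
n₁·d₂ = 5*s + 22. n₂·d₁ = 5*s + 23.5. Sum = 10*s + 45.5. d₁·d₂ = s^2 + 9.1*s + 20.68.
H(s) = (10*s + 45.5)/(s^2 + 9.1*s + 20.68)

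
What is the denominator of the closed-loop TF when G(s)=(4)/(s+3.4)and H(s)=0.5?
Characteristic poly = G_den * H_den + G_num * H_num = (s + 3.4) + (2) = s + 5.4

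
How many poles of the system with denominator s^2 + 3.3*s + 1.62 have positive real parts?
s^2 + 3.3*s + 1.62 = (s + 2.7)(s + 0.6). Poles: -0.6, -2.7. RHP poles (Re>0): 0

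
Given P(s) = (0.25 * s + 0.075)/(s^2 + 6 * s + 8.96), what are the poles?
Set denominator = 0: s^2 + 6*s + 8.96 = (s + 2.8)(s + 3.2) = 0 → Poles: -2.8, -3.2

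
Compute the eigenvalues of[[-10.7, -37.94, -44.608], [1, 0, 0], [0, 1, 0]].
Eigenvalues solve det(λI - A) = 0.
Characteristic polynomial: λ^3 + 10.7*λ^2 + 37.94*λ + 44.608 = 0.
Factor: (λ + 3.4)(λ + 3.2)(λ + 4.1) = 0.
Roots: -3.2, -3.4, -4.1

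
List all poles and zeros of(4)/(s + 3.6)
Set denominator = 0: s + 3.6 = 0 → Poles: -3.6
Numerator is a nonzero constant (4) → Zeros: none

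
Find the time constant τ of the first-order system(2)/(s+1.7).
First-order system: τ = -1/pole. Pole = -1.7. τ = -1/(-1.7) = 0.5882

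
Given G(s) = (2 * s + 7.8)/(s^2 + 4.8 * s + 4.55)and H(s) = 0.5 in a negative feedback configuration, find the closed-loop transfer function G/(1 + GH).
Closed-loop T = G/(1+GH).
Numerator: G_num * H_den = 2*s + 7.8.
Denominator: G_den * H_den + G_num * H_num = (s^2 + 4.8*s + 4.55) + (s + 3.9) = s^2 + 5.8*s + 8.45.
T(s) = (2*s + 7.8)/(s^2 + 5.8*s + 8.45)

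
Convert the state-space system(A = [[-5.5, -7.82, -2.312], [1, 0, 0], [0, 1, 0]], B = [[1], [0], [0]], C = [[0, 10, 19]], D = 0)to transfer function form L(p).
L(p) = C(pI - A)⁻¹B + D.
Characteristic polynomial det(pI - A) = p^3 + 5.5*p^2 + 7.82*p + 2.312.
Numerator from C·adj(pI-A)·B + D·det(pI-A) = 10*p + 19.
L(p) = (10*p + 19)/(p^3 + 5.5*p^2 + 7.82*p + 2.312)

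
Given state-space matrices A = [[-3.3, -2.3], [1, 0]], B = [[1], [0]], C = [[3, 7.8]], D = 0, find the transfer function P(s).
P(s) = C(sI - A)⁻¹B + D.
Characteristic polynomial det(sI - A) = s^2 + 3.3*s + 2.3.
Numerator from C·adj(sI-A)·B + D·det(sI-A) = 3*s + 7.8.
P(s) = (3*s + 7.8)/(s^2 + 3.3*s + 2.3)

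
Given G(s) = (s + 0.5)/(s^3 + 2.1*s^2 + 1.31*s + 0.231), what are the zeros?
Set numerator = 0: s + 0.5 = 0 → Zeros: -0.5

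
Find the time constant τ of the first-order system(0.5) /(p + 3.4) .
First-order system: τ = -1/pole. Pole = -3.4. τ = -1/(-3.4) = 0.2941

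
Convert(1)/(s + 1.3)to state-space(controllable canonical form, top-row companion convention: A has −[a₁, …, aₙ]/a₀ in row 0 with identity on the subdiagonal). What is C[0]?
Reachable canonical form: C = numerator coefficients (right-aligned, zero-padded to length n).
num = 1, C = [[1]].
C[0] = 1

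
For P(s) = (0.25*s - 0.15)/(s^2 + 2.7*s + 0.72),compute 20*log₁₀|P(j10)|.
Substitute s = j*10: P(j10) = 0.00778346 - 0.0230645j.
|P(j10)| = sqrt(Re² + Im²) = 0.02434.
20*log₁₀(0.02434) = -32.27 dB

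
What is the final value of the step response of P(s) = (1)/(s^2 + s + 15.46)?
FVT: lim_{t→∞} y(t) = lim_{s→0} s*Y(s) where Y(s) = P(s)/s.
= lim_{s→0} P(s) = P(0) = num(0)/den(0) = 1/15.46 = 0.06468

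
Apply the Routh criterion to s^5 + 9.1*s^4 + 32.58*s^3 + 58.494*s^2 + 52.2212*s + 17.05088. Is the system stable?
Routh array:
s^5: [1, 32.58, 52.2212]; s^4: [9.1, 58.494, 17.05088]; s^3: [26.1521, 50.3475]; s^2: [40.9749, 17.05088]; s^1: [39.4648]; s^0: [17.05088]
First column: [1, 9.1, 26.1521, 40.9749, 39.4648, 17.05088]. Sign changes = 0.
Yes, stable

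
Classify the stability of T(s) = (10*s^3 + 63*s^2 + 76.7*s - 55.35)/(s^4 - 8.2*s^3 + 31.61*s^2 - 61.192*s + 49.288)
Denominator: s^4 - 8.2*s^3 + 31.61*s^2 - 61.192*s + 49.288 = (s^2 - 4*s + 9.76)(s^2 - 4.2*s + 5.05). Poles: 2 + 2.4j, 2 - 2.4j, 2.1 + 0.8j, 2.1 - 0.8j. Unstable (4 pole(s) in RHP)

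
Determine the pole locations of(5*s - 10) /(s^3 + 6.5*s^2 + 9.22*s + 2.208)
Set denominator = 0: s^3 + 6.5*s^2 + 9.22*s + 2.208 = (s + 0.3)(s + 1.6)(s + 4.6) = 0 → Poles: -0.3, -1.6, -4.6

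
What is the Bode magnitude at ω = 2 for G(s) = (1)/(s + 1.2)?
Substitute s = j*2: G(j2) = 0.220588 - 0.367647j.
|G(j2)| = sqrt(Re² + Im²) = 0.4287.
20*log₁₀(0.4287) = -7.36 dB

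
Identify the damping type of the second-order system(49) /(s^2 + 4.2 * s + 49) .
Standard form: ωn²/(s²+2ζωn·s+ωn²) gives ωn=7, ζ=0.3.
Underdamped (ζ = 0.3 < 1)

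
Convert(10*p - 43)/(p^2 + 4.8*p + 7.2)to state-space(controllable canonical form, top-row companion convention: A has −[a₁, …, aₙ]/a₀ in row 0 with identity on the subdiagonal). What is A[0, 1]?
Reachable canonical form for den = p^2 + 4.8*p + 7.2: top row of A = -[a₁,a₂,...,aₙ]/a₀, ones on the subdiagonal, zeros elsewhere.
A = [[-4.8, -7.2], [1, 0]].
A[0,1] = -7.2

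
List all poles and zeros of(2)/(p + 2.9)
Set denominator = 0: p + 2.9 = 0 → Poles: -2.9
Numerator is a nonzero constant (2) → Zeros: none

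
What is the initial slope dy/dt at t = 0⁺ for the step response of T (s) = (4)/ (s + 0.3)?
IVT: y'(0⁺) = lim_{s→∞} s²·Y(s) = lim_{s→∞} s·T(s).
deg(num) = 0, deg(den) = 1, relative degree = 1, so s·T(s) → (leading num)/(leading den) = 4/1 = 4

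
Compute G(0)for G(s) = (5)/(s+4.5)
DC gain = G(0) = num(0)/den(0) = 5/4.5 = 1.111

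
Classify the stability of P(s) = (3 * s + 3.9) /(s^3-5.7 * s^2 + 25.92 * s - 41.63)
Denominator: s^3 - 5.7*s^2 + 25.92*s - 41.63 = (s - 2.3)(s^2 - 3.4*s + 18.1). Poles: 1.7 + 3.9j, 1.7 - 3.9j, 2.3. Unstable (3 pole(s) in RHP)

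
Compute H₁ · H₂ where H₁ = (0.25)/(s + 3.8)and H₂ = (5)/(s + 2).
Series: H = H₁ · H₂ = (n₁·n₂)/(d₁·d₂).
Num: n₁·n₂ = 1.25. Den: d₁·d₂ = s^2 + 5.8*s + 7.6.
H(s) = (1.25)/(s^2 + 5.8*s + 7.6)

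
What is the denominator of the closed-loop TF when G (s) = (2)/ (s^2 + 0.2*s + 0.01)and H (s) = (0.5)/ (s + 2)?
Characteristic poly = G_den * H_den + G_num * H_num = (s^3 + 2.2*s^2 + 0.41*s + 0.02) + (1) = s^3 + 2.2*s^2 + 0.41*s + 1.02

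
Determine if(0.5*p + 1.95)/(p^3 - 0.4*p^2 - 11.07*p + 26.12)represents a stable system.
Denominator: p^3 - 0.4*p^2 - 11.07*p + 26.12 = (p + 4)(p^2 - 4.4*p + 6.53). Poles: -4, 2.2 + 1.3j, 2.2 - 1.3j. All Re(p)<0: No (unstable)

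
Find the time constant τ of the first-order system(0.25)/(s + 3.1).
First-order system: τ = -1/pole. Pole = -3.1. τ = -1/(-3.1) = 0.3226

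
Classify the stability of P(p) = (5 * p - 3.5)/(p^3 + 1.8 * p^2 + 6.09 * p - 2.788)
Denominator: p^3 + 1.8*p^2 + 6.09*p - 2.788 = (p - 0.4)(p^2 + 2.2*p + 6.97). Poles: -1.1 + 2.4j, -1.1 - 2.4j, 0.4. Unstable (1 pole(s) in RHP)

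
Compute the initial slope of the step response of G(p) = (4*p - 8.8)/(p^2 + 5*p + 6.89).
IVT: y'(0⁺) = lim_{p→∞} p²·Y(p) = lim_{p→∞} p·G(p).
deg(num) = 1, deg(den) = 2, relative degree = 1, so p·G(p) → (leading num)/(leading den) = 4/1 = 4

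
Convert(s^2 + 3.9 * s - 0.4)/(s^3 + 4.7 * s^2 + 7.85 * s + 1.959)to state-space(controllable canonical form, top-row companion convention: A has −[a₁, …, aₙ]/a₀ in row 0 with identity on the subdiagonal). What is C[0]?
Reachable canonical form: C = numerator coefficients (right-aligned, zero-padded to length n).
num = s^2 + 3.9*s - 0.4, C = [[1, 3.9, -0.4]].
C[0] = 1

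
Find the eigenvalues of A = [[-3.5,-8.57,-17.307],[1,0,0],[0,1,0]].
Eigenvalues solve det(λI - A) = 0.
Characteristic polynomial: λ^3 + 3.5*λ^2 + 8.57*λ + 17.307 = 0.
Factor: (λ + 2.7)(λ^2 + 0.8*λ + 6.41) = 0.
Roots: -0.4 + 2.5j, -0.4 - 2.5j, -2.7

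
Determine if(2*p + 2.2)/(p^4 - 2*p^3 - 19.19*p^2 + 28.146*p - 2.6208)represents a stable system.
Denominator: p^4 - 2*p^3 - 19.19*p^2 + 28.146*p - 2.6208 = (p - 1.3)(p + 4.2)(p - 4.8)(p - 0.1). Poles: -4.2, 0.1, 1.3, 4.8. All Re(p)<0: No (unstable)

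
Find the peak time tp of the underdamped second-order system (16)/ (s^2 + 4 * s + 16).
Standard form: ωn²/(s²+2ζωn·s+ωn²) → ωn = 4, ζ = 0.5.
ωd = ωn·√(1-ζ²) = 4·√(1-0.5²) = 3.464.
tp = π/ωd = π/3.464 = 0.9069 s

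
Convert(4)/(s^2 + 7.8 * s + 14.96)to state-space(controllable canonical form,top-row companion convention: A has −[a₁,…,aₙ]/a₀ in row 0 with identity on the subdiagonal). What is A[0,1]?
Reachable canonical form for den = s^2 + 7.8*s + 14.96: top row of A = -[a₁,a₂,...,aₙ]/a₀, ones on the subdiagonal, zeros elsewhere.
A = [[-7.8, -14.96], [1, 0]].
A[0,1] = -14.96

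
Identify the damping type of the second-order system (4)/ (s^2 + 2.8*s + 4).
Standard form: ωn²/(s²+2ζωn·s+ωn²) gives ωn=2, ζ=0.7.
Underdamped (ζ = 0.7 < 1)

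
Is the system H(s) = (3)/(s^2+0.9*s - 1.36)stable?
Denominator: s^2 + 0.9*s - 1.36 = (s - 0.8)(s + 1.7). Poles: -1.7, 0.8. All Re(p)<0: No (unstable)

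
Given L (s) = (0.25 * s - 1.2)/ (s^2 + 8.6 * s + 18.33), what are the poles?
Set denominator = 0: s^2 + 8.6*s + 18.33 = (s + 3.9)(s + 4.7) = 0 → Poles: -3.9, -4.7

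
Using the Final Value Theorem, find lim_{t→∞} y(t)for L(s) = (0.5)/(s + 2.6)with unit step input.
FVT: lim_{t→∞} y(t) = lim_{s→0} s*Y(s) where Y(s) = L(s)/s.
= lim_{s→0} L(s) = L(0) = num(0)/den(0) = 0.5/2.6 = 0.1923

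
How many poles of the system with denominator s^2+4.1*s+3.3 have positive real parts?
s^2 + 4.1*s + 3.3 = (s + 3)(s + 1.1). Poles: -1.1, -3. RHP poles (Re>0): 0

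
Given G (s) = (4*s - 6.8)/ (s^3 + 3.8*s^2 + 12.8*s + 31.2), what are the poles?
Set denominator = 0: s^3 + 3.8*s^2 + 12.8*s + 31.2 = (s + 3)(s^2 + 0.8*s + 10.4) = 0 → Poles: -0.4 + 3.2j, -0.4 - 3.2j, -3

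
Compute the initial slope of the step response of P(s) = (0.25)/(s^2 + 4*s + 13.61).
IVT: y'(0⁺) = lim_{s→∞} s²·Y(s) = lim_{s→∞} s·P(s).
deg(num) = 0, deg(den) = 2, relative degree = 2 ≥ 2, so s·P(s) → 0. Initial slope = 0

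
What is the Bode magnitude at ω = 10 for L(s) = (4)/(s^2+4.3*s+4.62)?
Substitute s = j*10: L(j10) = -0.0348536 - 0.015713j.
|L(j10)| = sqrt(Re² + Im²) = 0.03823.
20*log₁₀(0.03823) = -28.35 dB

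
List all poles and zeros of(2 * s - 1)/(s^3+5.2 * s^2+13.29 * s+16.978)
Set denominator = 0: s^3 + 5.2*s^2 + 13.29*s + 16.978 = (s + 2.6)(s^2 + 2.6*s + 6.53) = 0 → Poles: -1.3 + 2.2j, -1.3 - 2.2j, -2.6
Set numerator = 0: 2*s - 1 = 0 → Zeros: 0.5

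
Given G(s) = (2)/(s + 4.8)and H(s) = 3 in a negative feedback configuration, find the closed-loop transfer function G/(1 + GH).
Closed-loop T = G/(1+GH).
Numerator: G_num * H_den = 2.
Denominator: G_den * H_den + G_num * H_num = (s + 4.8) + (6) = s + 10.8.
T(s) = (2)/(s + 10.8)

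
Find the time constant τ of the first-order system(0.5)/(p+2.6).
First-order system: τ = -1/pole. Pole = -2.6. τ = -1/(-2.6) = 0.3846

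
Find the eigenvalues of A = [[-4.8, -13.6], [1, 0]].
Eigenvalues solve det(λI - A) = 0.
Characteristic polynomial: λ^2 + 4.8*λ + 13.6 = 0.
Roots: -2.4 + 2.8j, -2.4 - 2.8j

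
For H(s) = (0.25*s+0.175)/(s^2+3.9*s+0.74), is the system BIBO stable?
Denominator: s^2 + 3.9*s + 0.74 = (s + 0.2)(s + 3.7). Poles: -0.2, -3.7. All Re(p)<0: Yes (stable)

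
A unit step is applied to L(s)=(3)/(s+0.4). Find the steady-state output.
FVT: lim_{t→∞} y(t) = lim_{s→0} s*Y(s) where Y(s) = L(s)/s.
= lim_{s→0} L(s) = L(0) = num(0)/den(0) = 3/0.4 = 7.5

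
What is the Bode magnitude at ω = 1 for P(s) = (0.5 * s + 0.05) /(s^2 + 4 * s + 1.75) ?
Substitute s = j*1: P(j1) = 0.123019 + 0.010566j.
|P(j1)| = sqrt(Re² + Im²) = 0.1235.
20*log₁₀(0.1235) = -18.17 dB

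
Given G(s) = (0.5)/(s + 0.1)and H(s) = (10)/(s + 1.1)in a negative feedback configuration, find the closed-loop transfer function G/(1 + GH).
Closed-loop T = G/(1+GH).
Numerator: G_num * H_den = 0.5*s + 0.55.
Denominator: G_den * H_den + G_num * H_num = (s^2 + 1.2*s + 0.11) + (5) = s^2 + 1.2*s + 5.11.
T(s) = (0.5*s + 0.55)/(s^2 + 1.2*s + 5.11)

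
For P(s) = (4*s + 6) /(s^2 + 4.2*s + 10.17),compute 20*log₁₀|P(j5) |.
Substitute s = j*5: P(j5) = 0.500841 - 0.639403j.
|P(j5)| = sqrt(Re² + Im²) = 0.8122.
20*log₁₀(0.8122) = -1.81 dB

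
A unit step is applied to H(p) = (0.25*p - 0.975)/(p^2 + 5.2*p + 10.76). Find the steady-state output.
FVT: lim_{t→∞} y(t) = lim_{p→0} p*Y(p) where Y(p) = H(p)/p.
= lim_{p→0} H(p) = H(0) = num(0)/den(0) = -0.975/10.76 = -0.09061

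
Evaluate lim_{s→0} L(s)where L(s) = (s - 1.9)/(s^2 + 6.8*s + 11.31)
DC gain = L(0) = num(0)/den(0) = -1.9/11.31 = -0.168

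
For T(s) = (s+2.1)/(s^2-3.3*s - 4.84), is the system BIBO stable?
Denominator: s^2 - 3.3*s - 4.84 = (s - 4.4)(s + 1.1). Poles: -1.1, 4.4. All Re(p)<0: No (unstable)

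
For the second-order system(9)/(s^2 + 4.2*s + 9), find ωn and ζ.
Standard form: ωn²/(s²+2ζωn·s+ωn²).
const=9=ωn² → ωn=3, s coeff=4.2=2ζωn → ζ=0.7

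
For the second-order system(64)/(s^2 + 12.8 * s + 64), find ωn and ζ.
Standard form: ωn²/(s²+2ζωn·s+ωn²).
const=64=ωn² → ωn=8, s coeff=12.8=2ζωn → ζ=0.8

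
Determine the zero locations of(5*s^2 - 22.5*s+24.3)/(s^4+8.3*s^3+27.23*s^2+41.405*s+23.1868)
Set numerator = 0: 5*s^2 - 22.5*s + 24.3 = 5*(s - 1.8)(s - 2.7) = 0 → Zeros: 1.8, 2.7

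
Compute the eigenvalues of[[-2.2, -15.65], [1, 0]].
Eigenvalues solve det(λI - A) = 0.
Characteristic polynomial: λ^2 + 2.2*λ + 15.65 = 0.
Roots: -1.1 + 3.8j, -1.1 - 3.8j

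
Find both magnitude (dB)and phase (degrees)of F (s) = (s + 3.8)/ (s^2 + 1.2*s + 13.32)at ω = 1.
Substitute s = j*1: F(j1) = 0.313375 + 0.0506453j.
|F| = 20*log₁₀(sqrt(Re²+Im²)) = -9.97 dB.
∠F = atan2(Im, Re) = 9.18°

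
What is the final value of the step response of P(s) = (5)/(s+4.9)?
FVT: lim_{t→∞} y(t) = lim_{s→0} s*Y(s) where Y(s) = P(s)/s.
= lim_{s→0} P(s) = P(0) = num(0)/den(0) = 5/4.9 = 1.02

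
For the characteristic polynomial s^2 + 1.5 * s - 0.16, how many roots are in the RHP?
s^2 + 1.5*s - 0.16 = (s - 0.1)(s + 1.6). Poles: -1.6, 0.1. RHP poles (Re>0): 1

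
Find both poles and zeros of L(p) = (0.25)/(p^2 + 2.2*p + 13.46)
Set denominator = 0: p^2 + 2.2*p + 13.46 = 0 → Poles: -1.1 + 3.5j, -1.1 - 3.5j
Numerator is a nonzero constant (0.25) → Zeros: none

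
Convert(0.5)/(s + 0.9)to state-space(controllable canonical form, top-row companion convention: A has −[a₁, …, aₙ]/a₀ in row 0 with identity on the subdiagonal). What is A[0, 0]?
Reachable canonical form for den = s + 0.9: top row of A = -[a₁,a₂,...,aₙ]/a₀, ones on the subdiagonal, zeros elsewhere.
A = [[-0.9]].
A[0,0] = -0.9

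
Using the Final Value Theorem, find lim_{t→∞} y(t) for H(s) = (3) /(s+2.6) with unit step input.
FVT: lim_{t→∞} y(t) = lim_{s→0} s*Y(s) where Y(s) = H(s)/s.
= lim_{s→0} H(s) = H(0) = num(0)/den(0) = 3/2.6 = 1.154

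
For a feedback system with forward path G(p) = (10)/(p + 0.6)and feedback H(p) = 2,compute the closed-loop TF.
Closed-loop T = G/(1+GH).
Numerator: G_num * H_den = 10.
Denominator: G_den * H_den + G_num * H_num = (p + 0.6) + (20) = p + 20.6.
T(p) = (10)/(p + 20.6)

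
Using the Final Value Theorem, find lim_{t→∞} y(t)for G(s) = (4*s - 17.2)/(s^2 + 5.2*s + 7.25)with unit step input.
FVT: lim_{t→∞} y(t) = lim_{s→0} s*Y(s) where Y(s) = G(s)/s.
= lim_{s→0} G(s) = G(0) = num(0)/den(0) = -17.2/7.25 = -2.372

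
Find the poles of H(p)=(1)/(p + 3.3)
Set denominator = 0: p + 3.3 = 0 → Poles: -3.3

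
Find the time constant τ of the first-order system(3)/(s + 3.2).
First-order system: τ = -1/pole. Pole = -3.2. τ = -1/(-3.2) = 0.3125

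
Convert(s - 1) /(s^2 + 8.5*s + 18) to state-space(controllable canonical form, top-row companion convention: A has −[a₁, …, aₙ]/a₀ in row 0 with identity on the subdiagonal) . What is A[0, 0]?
Reachable canonical form for den = s^2 + 8.5*s + 18: top row of A = -[a₁,a₂,...,aₙ]/a₀, ones on the subdiagonal, zeros elsewhere.
A = [[-8.5, -18], [1, 0]].
A[0,0] = -8.5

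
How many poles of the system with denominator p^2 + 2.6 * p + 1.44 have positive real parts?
p^2 + 2.6*p + 1.44 = (p + 1.8)(p + 0.8). Poles: -0.8, -1.8. RHP poles (Re>0): 0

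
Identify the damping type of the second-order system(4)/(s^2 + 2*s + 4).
Standard form: ωn²/(s²+2ζωn·s+ωn²) gives ωn=2, ζ=0.5.
Underdamped (ζ = 0.5 < 1)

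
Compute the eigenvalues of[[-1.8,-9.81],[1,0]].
Eigenvalues solve det(λI - A) = 0.
Characteristic polynomial: λ^2 + 1.8*λ + 9.81 = 0.
Roots: -0.9 + 3j, -0.9 - 3j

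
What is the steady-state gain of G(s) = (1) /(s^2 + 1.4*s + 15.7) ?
DC gain = G(0) = num(0)/den(0) = 1/15.7 = 0.06369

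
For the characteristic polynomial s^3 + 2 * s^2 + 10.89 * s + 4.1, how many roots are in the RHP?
s^3 + 2*s^2 + 10.89*s + 4.1 = (s + 0.4)(s^2 + 1.6*s + 10.25). Poles: -0.4, -0.8 + 3.1j, -0.8 - 3.1j. RHP poles (Re>0): 0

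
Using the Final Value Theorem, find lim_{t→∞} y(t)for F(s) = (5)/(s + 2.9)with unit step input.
FVT: lim_{t→∞} y(t) = lim_{s→0} s*Y(s) where Y(s) = F(s)/s.
= lim_{s→0} F(s) = F(0) = num(0)/den(0) = 5/2.9 = 1.724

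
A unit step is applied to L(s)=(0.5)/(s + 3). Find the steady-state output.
FVT: lim_{t→∞} y(t) = lim_{s→0} s*Y(s) where Y(s) = L(s)/s.
= lim_{s→0} L(s) = L(0) = num(0)/den(0) = 0.5/3 = 0.1667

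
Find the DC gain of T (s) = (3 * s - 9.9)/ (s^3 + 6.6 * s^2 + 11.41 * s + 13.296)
DC gain = T(0) = num(0)/den(0) = -9.9/13.296 = -0.7446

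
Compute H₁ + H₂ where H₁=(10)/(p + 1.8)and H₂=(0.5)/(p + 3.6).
Parallel: H = H₁ + H₂ = (n₁·d₂ + n₂·d₁)/(d₁·d₂).
n₁·d₂ = 10*p + 36. n₂·d₁ = 0.5*p + 0.9. Sum = 10.5*p + 36.9. d₁·d₂ = p^2 + 5.4*p + 6.48.
H(p) = (10.5*p + 36.9)/(p^2 + 5.4*p + 6.48)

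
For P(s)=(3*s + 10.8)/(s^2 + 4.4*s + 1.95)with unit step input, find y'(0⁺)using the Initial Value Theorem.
IVT: y'(0⁺) = lim_{s→∞} s²·Y(s) = lim_{s→∞} s·P(s).
deg(num) = 1, deg(den) = 2, relative degree = 1, so s·P(s) → (leading num)/(leading den) = 3/1 = 3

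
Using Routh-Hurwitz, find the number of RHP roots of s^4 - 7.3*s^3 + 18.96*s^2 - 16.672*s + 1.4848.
Routh array:
s^4: [1, 18.96, 1.4848]; s^3: [-7.3, -16.672]; s^2: [16.6762, 1.4848]; s^1: [-16.022]; s^0: [1.4848]
First column: [1, -7.3, 16.6762, -16.022, 1.4848]. Sign changes = RHP roots = 4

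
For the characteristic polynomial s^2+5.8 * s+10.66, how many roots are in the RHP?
Poles: -2.9 + 1.5j, -2.9 - 1.5j. RHP poles (Re>0): 0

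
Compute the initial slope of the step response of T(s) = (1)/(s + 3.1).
IVT: y'(0⁺) = lim_{s→∞} s²·Y(s) = lim_{s→∞} s·T(s).
deg(num) = 0, deg(den) = 1, relative degree = 1, so s·T(s) → (leading num)/(leading den) = 1/1 = 1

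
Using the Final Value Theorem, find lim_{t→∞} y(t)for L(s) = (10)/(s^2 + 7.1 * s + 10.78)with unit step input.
FVT: lim_{t→∞} y(t) = lim_{s→0} s*Y(s) where Y(s) = L(s)/s.
= lim_{s→0} L(s) = L(0) = num(0)/den(0) = 10/10.78 = 0.9276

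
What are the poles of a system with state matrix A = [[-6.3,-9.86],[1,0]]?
Eigenvalues solve det(λI - A) = 0.
Characteristic polynomial: λ^2 + 6.3*λ + 9.86 = 0.
Factor: (λ + 3.4)(λ + 2.9) = 0.
Roots: -2.9, -3.4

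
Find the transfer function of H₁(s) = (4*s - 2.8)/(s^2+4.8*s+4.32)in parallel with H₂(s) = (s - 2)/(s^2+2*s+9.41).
Parallel: H = H₁ + H₂ = (n₁·d₂ + n₂·d₁)/(d₁·d₂).
n₁·d₂ = 4*s^3 + 5.2*s^2 + 32.04*s - 26.348. n₂·d₁ = s^3 + 2.8*s^2 - 5.28*s - 8.64. Sum = 5*s^3 + 8*s^2 + 26.76*s - 34.988. d₁·d₂ = s^4 + 6.8*s^3 + 23.33*s^2 + 53.808*s + 40.6512.
H(s) = (5*s^3 + 8*s^2 + 26.76*s - 34.988)/(s^4 + 6.8*s^3 + 23.33*s^2 + 53.808*s + 40.6512)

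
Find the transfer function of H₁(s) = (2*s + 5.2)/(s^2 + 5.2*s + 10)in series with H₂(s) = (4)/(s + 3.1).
Series: H = H₁ · H₂ = (n₁·n₂)/(d₁·d₂).
Num: n₁·n₂ = 8*s + 20.8. Den: d₁·d₂ = s^3 + 8.3*s^2 + 26.12*s + 31.
H(s) = (8*s + 20.8)/(s^3 + 8.3*s^2 + 26.12*s + 31)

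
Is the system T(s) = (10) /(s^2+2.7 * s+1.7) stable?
Denominator: s^2 + 2.7*s + 1.7 = (s + 1.7)(s + 1). Poles: -1, -1.7. All Re(p)<0: Yes (stable)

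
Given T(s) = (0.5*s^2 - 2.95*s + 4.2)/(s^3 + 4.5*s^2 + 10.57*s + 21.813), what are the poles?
Set denominator = 0: s^3 + 4.5*s^2 + 10.57*s + 21.813 = (s + 3.3)(s^2 + 1.2*s + 6.61) = 0 → Poles: -0.6 + 2.5j, -0.6 - 2.5j, -3.3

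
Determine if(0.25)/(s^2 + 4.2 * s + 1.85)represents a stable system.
Denominator: s^2 + 4.2*s + 1.85 = (s + 3.7)(s + 0.5). Poles: -0.5, -3.7. All Re(p)<0: Yes (stable)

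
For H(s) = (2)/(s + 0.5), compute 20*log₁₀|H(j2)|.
Substitute s = j*2: H(j2) = 0.235294 - 0.941176j.
|H(j2)| = sqrt(Re² + Im²) = 0.9701.
20*log₁₀(0.9701) = -0.26 dB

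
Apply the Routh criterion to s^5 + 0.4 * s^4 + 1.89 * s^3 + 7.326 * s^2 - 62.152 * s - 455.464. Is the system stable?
Routh array:
s^5: [1, 1.89, -62.152]; s^4: [0.4, 7.326, -455.464]; s^3: [-16.425, 1076.508]; s^2: [33.5423, -455.464]; s^1: [853.476]; s^0: [-455.464]
First column: [1, 0.4, -16.425, 33.5423, 853.476, -455.464]. Sign changes = 3.
No, unstable (3 RHP root(s))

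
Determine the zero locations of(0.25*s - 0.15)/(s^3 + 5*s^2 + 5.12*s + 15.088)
Set numerator = 0: 0.25*s - 0.15 = 0 → Zeros: 0.6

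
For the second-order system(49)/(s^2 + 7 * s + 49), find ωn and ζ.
Standard form: ωn²/(s²+2ζωn·s+ωn²).
const=49=ωn² → ωn=7, s coeff=7=2ζωn → ζ=0.5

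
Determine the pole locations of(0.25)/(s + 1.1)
Set denominator = 0: s + 1.1 = 0 → Poles: -1.1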